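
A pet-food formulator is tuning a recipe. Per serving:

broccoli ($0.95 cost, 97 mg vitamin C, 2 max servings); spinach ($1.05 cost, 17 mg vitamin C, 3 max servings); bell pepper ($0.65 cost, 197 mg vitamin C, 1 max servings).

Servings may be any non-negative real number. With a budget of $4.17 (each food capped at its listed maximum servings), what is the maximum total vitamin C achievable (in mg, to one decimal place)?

417.2 mg

Vitamin C per dollar: bell pepper 303.1, broccoli 102.1, spinach 16.19.
Take 1 serving of bell pepper: spends $0.65, +197.0 mg vitamin C (running total 197.0 mg).
Take 2 servings of broccoli: spends $1.90, +194.0 mg vitamin C (running total 391.0 mg).
Take 1.543 servings of spinach: spends $1.62, +26.2 mg vitamin C (running total 417.2 mg).
Filling greedily by vitamin C-per-dollar is optimal for one linear limit, giving 417.2 mg.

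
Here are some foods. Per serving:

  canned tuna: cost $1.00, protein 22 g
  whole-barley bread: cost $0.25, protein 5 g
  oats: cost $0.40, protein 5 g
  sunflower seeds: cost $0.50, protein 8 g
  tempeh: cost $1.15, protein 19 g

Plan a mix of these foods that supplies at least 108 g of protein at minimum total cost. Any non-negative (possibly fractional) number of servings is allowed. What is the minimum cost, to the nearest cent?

$4.91

Cost per g of protein: canned tuna $0.0455, whole-barley bread $0.0500, tempeh $0.0605, sunflower seeds $0.0625, oats $0.0800.
With no serving limits, use only canned tuna: 108 g / 22 g = 4.909 servings × $1.00 = $4.91.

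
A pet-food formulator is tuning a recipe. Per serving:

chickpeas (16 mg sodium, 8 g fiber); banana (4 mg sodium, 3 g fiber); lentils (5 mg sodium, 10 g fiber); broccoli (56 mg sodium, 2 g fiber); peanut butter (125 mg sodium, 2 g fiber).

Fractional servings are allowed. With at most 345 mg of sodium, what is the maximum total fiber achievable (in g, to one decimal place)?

Fiber per mg sodium: lentils 2, banana 0.75, chickpeas 0.5, broccoli 0.03571, peanut butter 0.016.
With no serving limits, spend the whole sodium allowance on lentils: 345 mg / 5 mg × 10 g = 690.0 g.

690.0 g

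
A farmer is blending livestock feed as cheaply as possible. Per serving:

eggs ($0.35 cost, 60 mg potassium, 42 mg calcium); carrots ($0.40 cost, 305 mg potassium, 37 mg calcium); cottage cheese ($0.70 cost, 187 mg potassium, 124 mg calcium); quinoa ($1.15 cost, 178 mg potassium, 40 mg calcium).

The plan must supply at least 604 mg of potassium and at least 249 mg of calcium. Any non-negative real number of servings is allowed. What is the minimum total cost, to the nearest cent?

The cheapest plan sits at a corner of the feasible region — with two constraints it uses at most two foods.
eggs only: max(604/60, 249/42) = 10.07 servings → $3.52.
carrots only: max(604/305, 249/37) = 6.73 servings → $2.69.
cottage cheese only: max(604/187, 249/124) = 3.23 servings → $2.26.
quinoa only: max(604/178, 249/40) = 6.225 servings → $7.16.
eggs + carrots with both tight: 5.061 servings and 0.9847 servings → $2.17.
eggs + cottage cheese: intersection lies outside the first quadrant.
eggs + quinoa with both tight: 3.972 servings and 2.054 servings → $3.75.
carrots + cottage cheese with both tight: 0.9169 servings and 1.734 servings → $1.58.
carrots + quinoa with both targets exact would need a negative amount; discard.
cottage cheese + quinoa with both tight: 1.382 servings and 1.942 servings → $3.20.
Cheapest feasible corner: $1.58.

$1.58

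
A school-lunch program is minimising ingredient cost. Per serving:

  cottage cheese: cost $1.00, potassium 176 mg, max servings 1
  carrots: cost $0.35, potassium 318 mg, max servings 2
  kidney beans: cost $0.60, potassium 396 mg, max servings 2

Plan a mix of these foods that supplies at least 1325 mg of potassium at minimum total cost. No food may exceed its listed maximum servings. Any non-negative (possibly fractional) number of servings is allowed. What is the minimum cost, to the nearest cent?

Cost per mg of potassium: carrots $0.0011, kidney beans $0.0015, cottage cheese $0.0057.
Take 2 servings of carrots: +636.0 mg potassium for $0.70 (total $0.70, still need 689.0 mg).
Take 1.74 servings of kidney beans: +689.0 mg potassium for $1.04 (total $1.74, still need 0.0 mg).
Greedy by cheapest-per-mg is optimal for a single linear constraint, so the minimum cost is $1.74.

$1.74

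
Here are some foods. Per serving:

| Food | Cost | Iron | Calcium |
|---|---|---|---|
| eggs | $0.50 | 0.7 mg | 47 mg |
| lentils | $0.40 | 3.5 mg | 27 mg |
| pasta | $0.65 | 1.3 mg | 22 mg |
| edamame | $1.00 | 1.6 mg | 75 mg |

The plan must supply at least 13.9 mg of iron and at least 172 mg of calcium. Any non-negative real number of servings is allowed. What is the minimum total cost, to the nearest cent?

$2.24

Check every corner: each single food scaled to meet both minima, and each pair solved so both constraints bind.
eggs only: max(13.9/0.7, 172/47) = 19.86 servings → $9.93.
lentils only: max(13.9/3.5, 172/27) = 6.37 servings → $2.55.
pasta only: max(13.9/1.3, 172/22) = 10.69 servings → $6.95.
edamame only: max(13.9/1.6, 172/75) = 8.688 servings → $8.69.
eggs + lentils with both tight: 1.557 servings and 3.66 servings → $2.24.
eggs + pasta with both targets exact would need a negative amount; discard.
eggs + edamame with both targets exact would need a negative amount; discard.
lentils + pasta with both tight: 1.962 servings and 5.411 servings → $4.30.
lentils + edamame with both tight: 3.499 servings and 1.034 servings → $2.43.
pasta + edamame with both targets exact would need a negative amount; discard.
The minimum over all feasible corners is $2.24.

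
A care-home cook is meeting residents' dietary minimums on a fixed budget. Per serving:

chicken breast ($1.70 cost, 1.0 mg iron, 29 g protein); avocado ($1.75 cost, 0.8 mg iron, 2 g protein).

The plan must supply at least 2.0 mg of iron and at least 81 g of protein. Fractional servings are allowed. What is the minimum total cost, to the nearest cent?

A basic optimal solution has at most two foods positive. Try each food alone and each pair with both targets met exactly.
chicken breast only: max(2.0/1.0, 81/29) = 2.793 servings → $4.75.
avocado only: max(2.0/0.8, 81/2) = 40.5 servings → $70.88.
chicken breast + avocado: the both-tight solution has a negative serving — not a feasible corner.
Cheapest feasible corner: $4.75.

$4.75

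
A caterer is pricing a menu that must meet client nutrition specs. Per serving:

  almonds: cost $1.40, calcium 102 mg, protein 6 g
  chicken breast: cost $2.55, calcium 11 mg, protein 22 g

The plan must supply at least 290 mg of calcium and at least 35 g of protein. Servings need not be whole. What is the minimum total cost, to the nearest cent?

$6.00

With two linear requirements the optimum uses one or two foods; enumerate the corners.
almonds only: max(290/102, 35/6) = 5.833 servings → $8.17.
chicken breast only: max(290/11, 35/22) = 26.36 servings → $67.23.
almonds + chicken breast with both tight: 2.753 servings and 0.8402 servings → $6.00.
So the least-cost plan costs $6.00.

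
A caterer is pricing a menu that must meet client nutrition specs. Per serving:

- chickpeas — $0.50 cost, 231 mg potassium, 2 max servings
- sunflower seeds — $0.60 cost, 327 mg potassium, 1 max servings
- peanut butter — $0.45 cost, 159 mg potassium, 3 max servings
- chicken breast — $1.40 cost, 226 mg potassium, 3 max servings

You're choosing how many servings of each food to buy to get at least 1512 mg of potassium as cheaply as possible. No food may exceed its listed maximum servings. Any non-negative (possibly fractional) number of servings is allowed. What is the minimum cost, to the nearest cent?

$4.47

Cost per mg of potassium: sunflower seeds $0.0018, chickpeas $0.0022, peanut butter $0.0028, chicken breast $0.0062.
Take 1 serving of sunflower seeds: +327.0 mg potassium for $0.60 (total $0.60, still need 1185.0 mg).
Take 2 servings of chickpeas: +462.0 mg potassium for $1.00 (total $1.60, still need 723.0 mg).
Take 3 servings of peanut butter: +477.0 mg potassium for $1.35 (total $2.95, still need 246.0 mg).
Take 1.088 servings of chicken breast: +246.0 mg potassium for $1.52 (total $4.47, still need 0.0 mg).
Greedy by cheapest-per-mg is optimal for a single linear constraint, so the minimum cost is $4.47.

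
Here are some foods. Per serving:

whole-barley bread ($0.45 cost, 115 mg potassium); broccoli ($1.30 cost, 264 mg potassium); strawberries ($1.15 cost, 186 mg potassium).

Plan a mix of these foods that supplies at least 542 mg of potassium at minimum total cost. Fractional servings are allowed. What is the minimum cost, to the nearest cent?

$2.12

Cost per mg of potassium: whole-barley bread $0.0039, broccoli $0.0049, strawberries $0.0062.
With no serving limits, use only whole-barley bread: 542 mg / 115 mg = 4.713 servings × $0.45 = $2.12.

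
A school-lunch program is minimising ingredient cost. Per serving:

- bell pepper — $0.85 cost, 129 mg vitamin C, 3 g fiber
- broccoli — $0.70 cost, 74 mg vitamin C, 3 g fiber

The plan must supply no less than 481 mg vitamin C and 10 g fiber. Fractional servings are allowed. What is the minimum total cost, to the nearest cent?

$3.17

A basic optimal solution has at most two foods positive. Try each food alone and each pair with both targets met exactly.
bell pepper only: max(481/129, 10/3) = 3.729 servings → $3.17.
broccoli only: max(481/74, 10/3) = 6.5 servings → $4.55.
bell pepper + broccoli: intersection lies outside the first quadrant.
So the least-cost plan costs $3.17.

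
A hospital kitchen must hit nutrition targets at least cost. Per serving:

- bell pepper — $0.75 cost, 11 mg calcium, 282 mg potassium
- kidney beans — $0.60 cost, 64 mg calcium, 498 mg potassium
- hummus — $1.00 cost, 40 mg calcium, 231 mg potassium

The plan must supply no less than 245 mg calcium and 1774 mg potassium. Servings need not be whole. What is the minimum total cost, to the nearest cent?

$2.30

Compare the cost at each extreme point of the feasible region.
bell pepper only: max(245/11, 1774/282) = 22.27 servings → $16.70.
kidney beans only: max(245/64, 1774/498) = 3.828 servings → $2.30.
hummus only: max(245/40, 1774/231) = 7.68 servings → $7.68.
bell pepper + kidney beans: the both-tight solution has a negative serving — not a feasible corner.
bell pepper + hummus with both tight: 1.644 servings and 5.673 servings → $6.91.
kidney beans + hummus with both tight: 2.797 servings and 1.65 servings → $3.33.
So the least-cost plan costs $2.30.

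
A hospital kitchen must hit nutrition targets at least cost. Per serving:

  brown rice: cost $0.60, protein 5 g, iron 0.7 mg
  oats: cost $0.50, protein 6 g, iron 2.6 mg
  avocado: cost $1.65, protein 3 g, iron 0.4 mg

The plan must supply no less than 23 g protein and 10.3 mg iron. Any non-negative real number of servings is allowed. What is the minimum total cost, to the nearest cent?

$1.98

For a min-cost LP with two ≥-constraints, a basic feasible solution has at most two positive variables.
brown rice only: max(23/5, 10.3/0.7) = 14.71 servings → $8.83.
oats only: max(23/6, 10.3/2.6) = 3.962 servings → $1.98.
avocado only: max(23/3, 10.3/0.4) = 25.75 servings → $42.49.
brown rice + oats with both targets exact would need a negative amount; discard.
brown rice + avocado with both targets exact would need a negative amount; discard.
oats + avocado: the both-tight solution has a negative serving — not a feasible corner.
Cheapest feasible corner: $1.98.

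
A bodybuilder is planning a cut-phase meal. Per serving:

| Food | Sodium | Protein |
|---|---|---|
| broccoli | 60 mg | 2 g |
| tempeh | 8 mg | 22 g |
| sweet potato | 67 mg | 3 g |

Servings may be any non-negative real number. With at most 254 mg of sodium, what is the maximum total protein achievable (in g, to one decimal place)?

Protein per mg sodium: tempeh 2.75, sweet potato 0.04478, broccoli 0.03333.
With no serving limits, spend the whole sodium allowance on tempeh: 254 mg / 8 mg × 22 g = 698.5 g.

698.5 g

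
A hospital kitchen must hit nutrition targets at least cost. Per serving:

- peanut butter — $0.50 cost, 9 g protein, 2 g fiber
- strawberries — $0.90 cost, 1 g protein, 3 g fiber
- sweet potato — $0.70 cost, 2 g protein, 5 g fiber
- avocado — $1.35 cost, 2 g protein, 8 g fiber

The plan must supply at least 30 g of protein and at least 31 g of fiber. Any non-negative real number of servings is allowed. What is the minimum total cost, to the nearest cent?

$4.81

With two linear requirements the optimum uses one or two foods; enumerate the corners.
peanut butter only: max(30/9, 31/2) = 15.5 servings → $7.75.
strawberries only: max(30/1, 31/3) = 30 servings → $27.00.
sweet potato only: max(30/2, 31/5) = 15 servings → $10.50.
avocado only: max(30/2, 31/8) = 15 servings → $20.25.
peanut butter + strawberries with both tight: 2.36 servings and 8.76 servings → $9.06.
peanut butter + sweet potato with both tight: 2.146 servings and 5.341 servings → $4.81.
peanut butter + avocado with both tight: 2.618 servings and 3.221 servings → $5.66.
strawberries + sweet potato with both targets exact would need a negative amount; discard.
strawberries + avocado with both targets exact would need a negative amount; discard.
sweet potato + avocado: the both-tight solution has a negative serving — not a feasible corner.
Cheapest feasible corner: $4.81.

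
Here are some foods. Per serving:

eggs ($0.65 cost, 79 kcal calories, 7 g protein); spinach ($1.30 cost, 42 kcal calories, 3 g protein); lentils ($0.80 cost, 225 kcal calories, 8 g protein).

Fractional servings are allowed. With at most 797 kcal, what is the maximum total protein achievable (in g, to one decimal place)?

70.6 g

Protein per kcal: eggs 0.08861, spinach 0.07143, lentils 0.03556.
With no serving limits, spend the whole calories allowance on eggs: 797 kcal / 79 kcal × 7 g = 70.6 g.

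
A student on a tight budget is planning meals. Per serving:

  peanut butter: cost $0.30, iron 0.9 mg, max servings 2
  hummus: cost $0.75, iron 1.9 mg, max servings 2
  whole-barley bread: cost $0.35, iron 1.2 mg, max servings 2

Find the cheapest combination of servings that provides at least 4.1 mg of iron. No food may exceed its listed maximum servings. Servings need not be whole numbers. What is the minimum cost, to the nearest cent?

Cost per mg of iron: whole-barley bread $0.2917, peanut butter $0.3333, hummus $0.3947.
Take 2 servings of whole-barley bread: +2.4 mg iron for $0.70 (total $0.70, still need 1.7 mg).
Take 1.889 servings of peanut butter: +1.7 mg iron for $0.57 (total $1.27, still need 0.0 mg).
Greedy by cheapest-per-mg is optimal for a single linear constraint, so the minimum cost is $1.27.

$1.27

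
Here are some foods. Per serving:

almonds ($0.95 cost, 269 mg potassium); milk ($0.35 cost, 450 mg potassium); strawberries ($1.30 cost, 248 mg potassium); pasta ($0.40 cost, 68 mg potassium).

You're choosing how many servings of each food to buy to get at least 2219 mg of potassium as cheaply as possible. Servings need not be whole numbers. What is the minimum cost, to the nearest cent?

Cost per mg of potassium: milk $0.0008, almonds $0.0035, strawberries $0.0052, pasta $0.0059.
With no serving limits, use only milk: 2219 mg / 450 mg = 4.931 servings × $0.35 = $1.73.

$1.73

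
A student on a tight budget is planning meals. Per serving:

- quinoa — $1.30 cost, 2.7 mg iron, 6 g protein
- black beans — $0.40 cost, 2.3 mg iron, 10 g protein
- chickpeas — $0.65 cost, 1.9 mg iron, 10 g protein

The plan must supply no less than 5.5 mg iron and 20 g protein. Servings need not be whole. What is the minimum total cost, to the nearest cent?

Two binding constraints pin down two serving amounts, so the optimal mix uses at most two foods. The candidates are each food alone (scaled to the tighter of iron/protein) and each pair with both constraints tight.
quinoa only: max(5.5/2.7, 20/6) = 3.333 servings → $4.33.
black beans only: max(5.5/2.3, 20/10) = 2.391 servings → $0.96.
chickpeas only: max(5.5/1.9, 20/10) = 2.895 servings → $1.88.
quinoa + black beans with both tight: 0.6818 servings and 1.591 servings → $1.52.
quinoa + chickpeas with both tight: 1.09 servings and 1.346 servings → $2.29.
black beans + chickpeas: the both-tight solution has a negative serving — not a feasible corner.
So the least-cost plan costs $0.96.

$0.96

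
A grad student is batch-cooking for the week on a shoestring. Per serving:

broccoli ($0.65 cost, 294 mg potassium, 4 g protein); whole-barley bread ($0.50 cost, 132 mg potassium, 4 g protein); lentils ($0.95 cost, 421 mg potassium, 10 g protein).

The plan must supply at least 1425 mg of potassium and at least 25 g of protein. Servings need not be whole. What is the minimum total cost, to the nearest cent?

A basic optimal solution has at most two foods positive. Try each food alone and each pair with both targets met exactly.
broccoli only: max(1425/294, 25/4) = 6.25 servings → $4.06.
whole-barley bread only: max(1425/132, 25/4) = 10.8 servings → $5.40.
lentils only: max(1425/421, 25/10) = 3.385 servings → $3.22.
broccoli + whole-barley bread with both tight: 3.704 servings and 2.546 servings → $3.68.
broccoli + lentils with both tight: 2.966 servings and 1.314 servings → $3.18.
whole-barley bread + lentils: intersection lies outside the first quadrant.
So the least-cost plan costs $3.18.

$3.18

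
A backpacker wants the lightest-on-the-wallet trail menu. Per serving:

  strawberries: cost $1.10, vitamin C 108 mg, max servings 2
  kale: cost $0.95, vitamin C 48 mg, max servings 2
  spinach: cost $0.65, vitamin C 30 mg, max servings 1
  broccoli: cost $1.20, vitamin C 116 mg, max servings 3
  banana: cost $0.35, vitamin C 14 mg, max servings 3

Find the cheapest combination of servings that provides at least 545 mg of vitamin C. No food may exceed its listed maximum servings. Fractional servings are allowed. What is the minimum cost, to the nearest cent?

$5.60

Cost per mg of vitamin C: strawberries $0.0102, broccoli $0.0103, kale $0.0198, spinach $0.0217, banana $0.0250.
Take 2 servings of strawberries: +216.0 mg vitamin C for $2.20 (total $2.20, still need 329.0 mg).
Take 2.836 servings of broccoli: +329.0 mg vitamin C for $3.40 (total $5.60, still need 0.0 mg).
Greedy by cheapest-per-mg is optimal for a single linear constraint, so the minimum cost is $5.60.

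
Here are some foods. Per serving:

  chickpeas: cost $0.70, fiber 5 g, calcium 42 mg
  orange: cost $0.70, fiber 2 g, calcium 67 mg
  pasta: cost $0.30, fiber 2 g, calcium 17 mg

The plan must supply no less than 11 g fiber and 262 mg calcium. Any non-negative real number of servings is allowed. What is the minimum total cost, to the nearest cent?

$2.96

At the optimum either one food covers both requirements or two foods hit both targets exactly; no other combination can be cheaper.
chickpeas only: max(11/5, 262/42) = 6.238 servings → $4.37.
orange only: max(11/2, 262/67) = 5.5 servings → $3.85.
pasta only: max(11/2, 262/17) = 15.41 servings → $4.62.
chickpeas + orange with both tight: 0.8486 servings and 3.378 servings → $2.96.
chickpeas + pasta with both targets exact would need a negative amount; discard.
orange + pasta with both tight: 3.37 servings and 2.13 servings → $3.00.
So the least-cost plan costs $2.96.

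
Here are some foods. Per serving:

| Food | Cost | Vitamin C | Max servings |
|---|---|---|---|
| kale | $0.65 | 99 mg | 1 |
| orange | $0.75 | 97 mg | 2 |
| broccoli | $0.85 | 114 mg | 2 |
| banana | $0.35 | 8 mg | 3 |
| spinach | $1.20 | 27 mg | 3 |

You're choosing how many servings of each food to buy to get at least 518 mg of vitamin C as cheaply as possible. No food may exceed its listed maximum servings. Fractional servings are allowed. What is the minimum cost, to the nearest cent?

$3.83

Cost per mg of vitamin C: kale $0.0066, broccoli $0.0075, orange $0.0077, banana $0.0437, spinach $0.0444.
Take 1 serving of kale: +99.0 mg vitamin C for $0.65 (total $0.65, still need 419.0 mg).
Take 2 servings of broccoli: +228.0 mg vitamin C for $1.70 (total $2.35, still need 191.0 mg).
Take 1.969 servings of orange: +191.0 mg vitamin C for $1.48 (total $3.83, still need 0.0 mg).
Filling from the cheapest source first is optimal under one linear minimum: $3.83.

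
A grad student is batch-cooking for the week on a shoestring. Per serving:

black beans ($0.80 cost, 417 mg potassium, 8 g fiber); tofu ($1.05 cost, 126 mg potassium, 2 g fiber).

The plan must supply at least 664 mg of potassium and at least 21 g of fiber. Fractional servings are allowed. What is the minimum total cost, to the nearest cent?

Check every corner: each single food scaled to meet both minima, and each pair solved so both constraints bind.
black beans only: max(664/417, 21/8) = 2.625 servings → $2.10.
tofu only: max(664/126, 21/2) = 10.5 servings → $11.03.
black beans + tofu with both targets exact would need a negative amount; discard.
So the least-cost plan costs $2.10.

$2.10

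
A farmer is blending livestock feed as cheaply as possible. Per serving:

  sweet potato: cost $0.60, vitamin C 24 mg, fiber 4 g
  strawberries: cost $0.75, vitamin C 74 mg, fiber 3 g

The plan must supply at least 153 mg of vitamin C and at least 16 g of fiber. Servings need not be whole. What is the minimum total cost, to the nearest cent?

A basic optimal solution has at most two foods positive. Try each food alone and each pair with both targets met exactly.
sweet potato only: max(153/24, 16/4) = 6.375 servings → $3.83.
strawberries only: max(153/74, 16/3) = 5.333 servings → $4.00.
sweet potato + strawberries with both tight: 3.237 servings and 1.018 servings → $2.71.
So the least-cost plan costs $2.71.

$2.71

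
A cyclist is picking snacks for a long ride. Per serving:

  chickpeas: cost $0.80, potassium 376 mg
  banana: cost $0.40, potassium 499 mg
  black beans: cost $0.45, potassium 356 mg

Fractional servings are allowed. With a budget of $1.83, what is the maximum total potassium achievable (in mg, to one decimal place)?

2282.9 mg

Potassium per dollar: banana 1248, black beans 791.1, chickpeas 470.
With no serving limits, spend the whole cost allowance on banana: $1.83 / $0.40 × 499 mg = 2282.9 mg.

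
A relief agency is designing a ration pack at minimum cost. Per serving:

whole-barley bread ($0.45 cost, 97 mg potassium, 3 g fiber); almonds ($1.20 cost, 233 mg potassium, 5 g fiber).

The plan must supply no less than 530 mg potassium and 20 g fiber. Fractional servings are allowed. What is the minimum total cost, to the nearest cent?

$3.00

A basic optimal solution has at most two foods positive. Try each food alone and each pair with both targets met exactly.
whole-barley bread only: max(530/97, 20/3) = 6.667 servings → $3.00.
almonds only: max(530/233, 20/5) = 4 servings → $4.80.
whole-barley bread + almonds with both targets exact would need a negative amount; discard.
Cheapest feasible corner: $3.00.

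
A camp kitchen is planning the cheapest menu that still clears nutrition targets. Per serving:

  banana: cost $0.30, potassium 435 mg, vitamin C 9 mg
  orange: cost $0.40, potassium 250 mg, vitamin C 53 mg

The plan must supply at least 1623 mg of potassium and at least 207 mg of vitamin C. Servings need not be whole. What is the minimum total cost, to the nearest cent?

$1.94

This is a tiny linear program; its minimum lies at a vertex of the feasible set. List the vertices and price them.
banana only: max(1623/435, 207/9) = 23 servings → $6.90.
orange only: max(1623/250, 207/53) = 6.492 servings → $2.60.
banana + orange with both tight: 1.647 servings and 3.626 servings → $1.94.
Cheapest feasible corner: $1.94.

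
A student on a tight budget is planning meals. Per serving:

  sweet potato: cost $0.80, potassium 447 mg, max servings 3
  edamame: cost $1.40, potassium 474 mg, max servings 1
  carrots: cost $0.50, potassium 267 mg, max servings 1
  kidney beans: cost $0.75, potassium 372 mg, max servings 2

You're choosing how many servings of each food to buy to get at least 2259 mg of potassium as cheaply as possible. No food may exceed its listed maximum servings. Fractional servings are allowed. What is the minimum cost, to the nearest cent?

Cost per mg of potassium: sweet potato $0.0018, carrots $0.0019, kidney beans $0.0020, edamame $0.0030.
Take 3 servings of sweet potato: +1341.0 mg potassium for $2.40 (total $2.40, still need 918.0 mg).
Take 1 serving of carrots: +267.0 mg potassium for $0.50 (total $2.90, still need 651.0 mg).
Take 1.75 servings of kidney beans: +651.0 mg potassium for $1.31 (total $4.21, still need 0.0 mg).
Filling from the cheapest source first is optimal under one linear minimum: $4.21.

$4.21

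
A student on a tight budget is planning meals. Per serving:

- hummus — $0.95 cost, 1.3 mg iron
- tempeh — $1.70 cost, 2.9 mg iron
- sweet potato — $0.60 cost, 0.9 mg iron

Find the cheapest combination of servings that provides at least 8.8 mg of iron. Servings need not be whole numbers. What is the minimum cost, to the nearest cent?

$5.16

Cost per mg of iron: tempeh $0.5862, sweet potato $0.6667, hummus $0.7308.
With no serving limits, use only tempeh: 8.8 mg / 2.9 mg = 3.034 servings × $1.70 = $5.16.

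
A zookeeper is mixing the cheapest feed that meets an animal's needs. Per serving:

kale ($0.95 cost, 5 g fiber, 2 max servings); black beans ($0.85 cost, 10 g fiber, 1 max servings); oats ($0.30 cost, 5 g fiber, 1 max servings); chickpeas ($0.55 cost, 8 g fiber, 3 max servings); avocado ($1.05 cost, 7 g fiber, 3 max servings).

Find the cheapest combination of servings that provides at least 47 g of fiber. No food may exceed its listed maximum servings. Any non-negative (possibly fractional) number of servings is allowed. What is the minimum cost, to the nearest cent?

Cost per g of fiber: oats $0.0600, chickpeas $0.0688, black beans $0.0850, avocado $0.1500, kale $0.1900.
Take 1 serving of oats: +5.0 g fiber for $0.30 (total $0.30, still need 42.0 g).
Take 3 servings of chickpeas: +24.0 g fiber for $1.65 (total $1.95, still need 18.0 g).
Take 1 serving of black beans: +10.0 g fiber for $0.85 (total $2.80, still need 8.0 g).
Take 1.143 servings of avocado: +8.0 g fiber for $1.20 (total $4.00, still need 0.0 g).
Greedy by cheapest-per-g is optimal for a single linear constraint, so the minimum cost is $4.00.

$4.00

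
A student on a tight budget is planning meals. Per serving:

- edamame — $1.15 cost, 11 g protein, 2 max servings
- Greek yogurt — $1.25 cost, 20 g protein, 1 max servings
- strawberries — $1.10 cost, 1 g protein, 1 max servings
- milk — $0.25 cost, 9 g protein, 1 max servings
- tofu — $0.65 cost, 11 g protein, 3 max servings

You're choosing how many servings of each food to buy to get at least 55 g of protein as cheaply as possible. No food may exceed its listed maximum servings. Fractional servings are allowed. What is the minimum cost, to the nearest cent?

Cost per g of protein: milk $0.0278, tofu $0.0591, Greek yogurt $0.0625, edamame $0.1045, strawberries $1.1000.
Take 1 serving of milk: +9.0 g protein for $0.25 (total $0.25, still need 46.0 g).
Take 3 servings of tofu: +33.0 g protein for $1.95 (total $2.20, still need 13.0 g).
Take 0.65 servings of Greek yogurt: +13.0 g protein for $0.81 (total $3.01, still need 0.0 g).
Greedy by cheapest-per-g is optimal for a single linear constraint, so the minimum cost is $3.01.

$3.01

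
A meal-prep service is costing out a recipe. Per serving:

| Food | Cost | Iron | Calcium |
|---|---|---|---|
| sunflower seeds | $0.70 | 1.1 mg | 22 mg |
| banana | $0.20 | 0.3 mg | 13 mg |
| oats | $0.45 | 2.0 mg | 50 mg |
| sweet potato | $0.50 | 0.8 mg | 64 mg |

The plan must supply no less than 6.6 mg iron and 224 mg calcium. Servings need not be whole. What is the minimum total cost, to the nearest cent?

Minimising a linear cost over {iron ≥ 6.6, calcium ≥ 224, servings ≥ 0} — the optimum is at a vertex, using one or two foods.
sunflower seeds only: max(6.6/1.1, 224/22) = 10.18 servings → $7.13.
banana only: max(6.6/0.3, 224/13) = 22 servings → $4.40.
oats only: max(6.6/2.0, 224/50) = 4.48 servings → $2.02.
sweet potato only: max(6.6/0.8, 224/64) = 8.25 servings → $4.12.
sunflower seeds + banana with both tight: 2.416 servings and 13.14 servings → $4.32.
sunflower seeds + oats with both targets exact would need a negative amount; discard.
sunflower seeds + sweet potato with both tight: 4.606 servings and 1.917 servings → $4.18.
banana + oats with both tight: 10.73 servings and 1.691 servings → $2.91.
banana + sweet potato: intersection lies outside the first quadrant.
oats + sweet potato with both tight: 2.764 servings and 1.341 servings → $1.91.
The minimum over all feasible corners is $1.91.

$1.91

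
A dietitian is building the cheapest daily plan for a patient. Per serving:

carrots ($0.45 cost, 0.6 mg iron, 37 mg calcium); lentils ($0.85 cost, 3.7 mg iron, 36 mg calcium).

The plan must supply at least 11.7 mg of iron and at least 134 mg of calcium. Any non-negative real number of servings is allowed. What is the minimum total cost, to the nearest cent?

Minimising a linear cost over {iron ≥ 11.7, calcium ≥ 134, servings ≥ 0} — the optimum is at a vertex, using one or two foods.
carrots only: max(11.7/0.6, 134/37) = 19.5 servings → $8.78.
lentils only: max(11.7/3.7, 134/36) = 3.722 servings → $3.16.
carrots + lentils with both tight: 0.647 servings and 3.057 servings → $2.89.
Cheapest feasible corner: $2.89.

$2.89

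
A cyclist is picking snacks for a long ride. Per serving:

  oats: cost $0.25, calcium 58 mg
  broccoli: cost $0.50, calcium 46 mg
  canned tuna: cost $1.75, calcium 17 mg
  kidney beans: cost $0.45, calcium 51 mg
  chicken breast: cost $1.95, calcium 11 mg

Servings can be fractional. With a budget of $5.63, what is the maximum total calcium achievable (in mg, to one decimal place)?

1306.2 mg

Calcium per dollar: oats 232, kidney beans 113.3, broccoli 92, canned tuna 9.714, chicken breast 5.641.
With no serving limits, spend the whole cost allowance on oats: $5.63 / $0.25 × 58 mg = 1306.2 mg.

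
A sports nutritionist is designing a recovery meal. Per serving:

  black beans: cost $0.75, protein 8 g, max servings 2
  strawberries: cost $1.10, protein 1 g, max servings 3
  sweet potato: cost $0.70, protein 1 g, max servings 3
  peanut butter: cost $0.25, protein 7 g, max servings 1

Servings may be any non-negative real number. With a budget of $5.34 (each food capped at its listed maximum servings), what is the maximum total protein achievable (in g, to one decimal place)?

27.4 g

Protein per dollar: peanut butter 28, black beans 10.67, sweet potato 1.429, strawberries 0.9091.
Take 1 serving of peanut butter: spends $0.25, +7.0 g protein (running total 7.0 g).
Take 2 servings of black beans: spends $1.50, +16.0 g protein (running total 23.0 g).
Take 3 servings of sweet potato: spends $2.10, +3.0 g protein (running total 26.0 g).
Take 1.355 servings of strawberries: spends $1.49, +1.4 g protein (running total 27.4 g).
Greedy by best ratio exhausts the cost allowance optimally: 27.4 g.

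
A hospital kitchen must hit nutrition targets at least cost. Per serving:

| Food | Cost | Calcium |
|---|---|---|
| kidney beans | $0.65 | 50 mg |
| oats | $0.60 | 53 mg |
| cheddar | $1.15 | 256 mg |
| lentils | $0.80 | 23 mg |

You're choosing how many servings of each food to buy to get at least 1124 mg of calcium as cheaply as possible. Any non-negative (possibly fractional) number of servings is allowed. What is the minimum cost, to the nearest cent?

Cost per mg of calcium: cheddar $0.0045, oats $0.0113, kidney beans $0.0130, lentils $0.0348.
With no serving limits, use only cheddar: 1124 mg / 256 mg = 4.391 servings × $1.15 = $5.05.

$5.05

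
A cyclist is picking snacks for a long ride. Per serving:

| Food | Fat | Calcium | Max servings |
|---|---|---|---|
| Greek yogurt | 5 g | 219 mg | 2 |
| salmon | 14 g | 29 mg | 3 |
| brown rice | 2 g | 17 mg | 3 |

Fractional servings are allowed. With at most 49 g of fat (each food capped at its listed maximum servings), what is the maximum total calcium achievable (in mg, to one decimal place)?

Calcium per g fat: Greek yogurt 43.8, brown rice 8.5, salmon 2.071.
Take 2 servings of Greek yogurt: uses 10 g fat, +438.0 mg calcium (running total 438.0 mg).
Take 3 servings of brown rice: uses 6 g fat, +51.0 mg calcium (running total 489.0 mg).
Take 2.357 servings of salmon: uses 33 g fat, +68.4 mg calcium (running total 557.4 mg).
Filling greedily by calcium-per-g fat is optimal for one linear limit, giving 557.4 mg.

557.4 mg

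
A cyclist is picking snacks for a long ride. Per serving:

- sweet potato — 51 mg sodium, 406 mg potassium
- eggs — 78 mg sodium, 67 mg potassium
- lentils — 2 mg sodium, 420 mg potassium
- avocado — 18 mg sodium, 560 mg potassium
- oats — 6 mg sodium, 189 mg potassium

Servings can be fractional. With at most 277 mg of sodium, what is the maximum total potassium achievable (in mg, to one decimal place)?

58170.0 mg

Potassium per mg sodium: lentils 210, oats 31.5, avocado 31.11, sweet potato 7.961, eggs 0.859.
With no serving limits, spend the whole sodium allowance on lentils: 277 mg / 2 mg × 420 mg = 58170.0 mg.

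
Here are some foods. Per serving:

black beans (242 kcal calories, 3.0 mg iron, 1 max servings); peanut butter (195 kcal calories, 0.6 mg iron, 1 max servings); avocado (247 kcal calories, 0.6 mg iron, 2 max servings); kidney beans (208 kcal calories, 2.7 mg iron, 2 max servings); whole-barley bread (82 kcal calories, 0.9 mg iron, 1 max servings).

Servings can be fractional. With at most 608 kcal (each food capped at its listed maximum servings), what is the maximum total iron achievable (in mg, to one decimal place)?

7.8 mg

Iron per kcal: kidney beans 0.01298, black beans 0.0124, whole-barley bread 0.01098, peanut butter 0.003077, avocado 0.002429.
Take 2 servings of kidney beans: uses 416 kcal, +5.4 mg iron (running total 5.4 mg).
Take 0.7934 servings of black beans: uses 192 kcal, +2.4 mg iron (running total 7.8 mg).
Greedy by best ratio exhausts the calories allowance optimally: 7.8 mg.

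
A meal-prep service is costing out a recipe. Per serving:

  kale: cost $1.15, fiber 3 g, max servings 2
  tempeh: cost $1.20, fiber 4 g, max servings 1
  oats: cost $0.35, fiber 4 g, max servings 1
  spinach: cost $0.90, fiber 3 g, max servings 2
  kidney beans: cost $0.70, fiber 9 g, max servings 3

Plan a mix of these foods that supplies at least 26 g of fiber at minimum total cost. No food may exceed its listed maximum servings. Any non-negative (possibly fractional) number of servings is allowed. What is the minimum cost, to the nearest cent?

Cost per g of fiber: kidney beans $0.0778, oats $0.0875, tempeh $0.3000, spinach $0.3000, kale $0.3833.
Take 2.889 servings of kidney beans: +26.0 g fiber for $2.02 (total $2.02, still need 0.0 g).
Filling from the cheapest source first is optimal under one linear minimum: $2.02.

$2.02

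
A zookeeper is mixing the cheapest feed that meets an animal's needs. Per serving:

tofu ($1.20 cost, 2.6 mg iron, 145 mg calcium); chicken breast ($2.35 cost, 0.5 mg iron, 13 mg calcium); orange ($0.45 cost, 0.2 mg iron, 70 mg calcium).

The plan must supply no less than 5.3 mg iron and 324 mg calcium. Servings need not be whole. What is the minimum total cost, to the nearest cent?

This is a tiny linear program; its minimum lies at a vertex of the feasible set. List the vertices and price them.
tofu only: max(5.3/2.6, 324/145) = 2.234 servings → $2.68.
chicken breast only: max(5.3/0.5, 324/13) = 24.92 servings → $58.57.
orange only: max(5.3/0.2, 324/70) = 26.5 servings → $11.93.
tofu + chicken breast: the both-tight solution has a negative serving — not a feasible corner.
tofu + orange with both tight: 2.001 servings and 0.483 servings → $2.62.
chicken breast + orange with both tight: 9.451 servings and 2.873 servings → $23.50.
So the least-cost plan costs $2.62.

$2.62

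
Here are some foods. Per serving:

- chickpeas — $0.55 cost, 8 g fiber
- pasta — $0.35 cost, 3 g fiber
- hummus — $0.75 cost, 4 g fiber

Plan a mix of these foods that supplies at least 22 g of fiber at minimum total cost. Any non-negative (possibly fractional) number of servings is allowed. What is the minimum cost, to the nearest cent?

$1.51

Cost per g of fiber: chickpeas $0.0688, pasta $0.1167, hummus $0.1875.
With no serving limits, use only chickpeas: 22 g / 8 g = 2.75 servings × $0.55 = $1.51.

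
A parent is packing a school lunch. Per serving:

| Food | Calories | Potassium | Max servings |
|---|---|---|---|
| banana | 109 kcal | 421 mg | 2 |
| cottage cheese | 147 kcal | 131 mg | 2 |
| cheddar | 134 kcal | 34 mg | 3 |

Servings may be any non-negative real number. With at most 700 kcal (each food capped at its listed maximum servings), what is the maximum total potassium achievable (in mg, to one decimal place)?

1151.7 mg

Potassium per kcal: banana 3.862, cottage cheese 0.8912, cheddar 0.2537.
Take 2 servings of banana: uses 218 kcal, +842.0 mg potassium (running total 842.0 mg).
Take 2 servings of cottage cheese: uses 294 kcal, +262.0 mg potassium (running total 1104.0 mg).
Take 1.403 servings of cheddar: uses 188 kcal, +47.7 mg potassium (running total 1151.7 mg).
Greedy by best ratio exhausts the calories allowance optimally: 1151.7 mg.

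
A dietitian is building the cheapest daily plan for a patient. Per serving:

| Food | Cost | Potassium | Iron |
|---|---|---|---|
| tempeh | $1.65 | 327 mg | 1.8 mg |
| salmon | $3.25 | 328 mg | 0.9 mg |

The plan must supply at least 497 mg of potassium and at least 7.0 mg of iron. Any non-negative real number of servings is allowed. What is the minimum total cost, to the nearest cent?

With two linear requirements the optimum uses one or two foods; enumerate the corners.
tempeh only: max(497/327, 7.0/1.8) = 3.889 servings → $6.42.
salmon only: max(497/328, 7.0/0.9) = 7.778 servings → $25.28.
tempeh + salmon: the both-tight solution has a negative serving — not a feasible corner.
Cheapest feasible corner: $6.42.

$6.42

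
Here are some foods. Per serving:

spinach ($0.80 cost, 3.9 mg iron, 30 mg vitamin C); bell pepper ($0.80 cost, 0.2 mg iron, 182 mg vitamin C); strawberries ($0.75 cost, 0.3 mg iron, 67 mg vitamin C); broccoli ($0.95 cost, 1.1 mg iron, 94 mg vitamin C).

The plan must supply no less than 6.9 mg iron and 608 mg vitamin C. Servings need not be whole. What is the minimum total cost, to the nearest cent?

$3.75

spinach only: max(6.9/3.9, 608/30) = 20.27 servings → $16.21.
bell pepper only: max(6.9/0.2, 608/182) = 34.5 servings → $27.60.
strawberries only: max(6.9/0.3, 608/67) = 23 servings → $17.25.
broccoli only: max(6.9/1.1, 608/94) = 6.468 servings → $6.14.
spinach + bell pepper with both tight: 1.612 servings and 3.075 servings → $3.75.
spinach + strawberries with both tight: 1.109 servings and 8.578 servings → $7.32.
spinach + broccoli: the both-tight solution has a negative serving — not a feasible corner.
bell pepper + strawberries: intersection lies outside the first quadrant.
bell pepper + broccoli with both tight: 0.1114 servings and 6.252 servings → $6.03.
strawberries + broccoli with both tight: 0.444 servings and 6.152 servings → $6.18.
So the least-cost plan costs $3.75.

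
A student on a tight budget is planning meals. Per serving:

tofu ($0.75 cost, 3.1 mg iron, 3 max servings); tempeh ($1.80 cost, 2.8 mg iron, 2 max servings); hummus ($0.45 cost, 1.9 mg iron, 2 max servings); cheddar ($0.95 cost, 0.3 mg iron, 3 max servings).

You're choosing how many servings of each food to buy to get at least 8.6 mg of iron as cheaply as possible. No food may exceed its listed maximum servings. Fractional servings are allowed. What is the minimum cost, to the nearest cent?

Cost per mg of iron: hummus $0.2368, tofu $0.2419, tempeh $0.6429, cheddar $3.1667.
Take 2 servings of hummus: +3.8 mg iron for $0.90 (total $0.90, still need 4.8 mg).
Take 1.548 servings of tofu: +4.8 mg iron for $1.16 (total $2.06, still need 0.0 mg).
Filling from the cheapest source first is optimal under one linear minimum: $2.06.

$2.06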